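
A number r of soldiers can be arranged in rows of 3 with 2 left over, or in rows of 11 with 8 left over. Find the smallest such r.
M = 3 × 11 = 33. M₁ = 11, y₁ ≡ 2 (mod 3). M₂ = 3, y₂ ≡ 4 (mod 11). r = 2×11×2 + 8×3×4 ≡ 8 (mod 33)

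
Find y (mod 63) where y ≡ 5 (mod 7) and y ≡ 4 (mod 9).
M = 7 × 9 = 63. M₁ = 9, y₁ ≡ 4 (mod 7). M₂ = 7, y₂ ≡ 4 (mod 9). y = 5×9×4 + 4×7×4 ≡ 40 (mod 63)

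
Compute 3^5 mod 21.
By repeated squaring (mod 21): 3^{1}≡3, 3^{2}≡9, 3^{4}≡18. Then 3^{5} = 3^{4+1} ≡ 18 × 3 ≡ 12 (mod 21)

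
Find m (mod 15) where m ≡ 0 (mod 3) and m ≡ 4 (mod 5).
M = 3 × 5 = 15. M₁ = 5, y₁ ≡ 2 (mod 3). M₂ = 3, y₂ ≡ 2 (mod 5). m = 0×5×2 + 4×3×2 ≡ 9 (mod 15)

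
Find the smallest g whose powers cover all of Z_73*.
g = 5. For each prime q|72: 5^{36}≡72, 5^{24}≡8, none ≡ 1, so ord_73(5) = 72 and 5 is a primitive root.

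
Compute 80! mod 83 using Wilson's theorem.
(82)! = (80)! × (81) × (82) ≡ -1 mod 83. So (80)! ≡ -1 × [(82)(81)]^(-1) ≡ 41 mod 83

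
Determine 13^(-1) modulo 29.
Since 29 is prime, by Fermat 13^(-1) ≡ 13^{27} ≡ 9 mod 29. Verify: 13 × 9 = 117 ≡ 1 mod 29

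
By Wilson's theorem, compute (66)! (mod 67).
By Wilson's theorem, (66)! ≡ -1 ≡ 66 (mod 67)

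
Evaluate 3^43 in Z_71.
By repeated squaring (mod 71): 3^{1}≡3, 3^{2}≡9, 3^{4}≡10, 3^{8}≡29, 3^{16}≡60, 3^{32}≡50. Then 3^{43} = 3^{32+8+2+1} ≡ 50 × 29 × 9 × 3 ≡ 29 (mod 71)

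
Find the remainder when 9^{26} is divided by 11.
By Fermat: 9^{10} ≡ 1 mod 11. 26 = 2×10 + 6. So 9^{26} ≡ 9^{6} ≡ 9 mod 11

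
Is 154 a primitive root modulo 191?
154^{19} ≡ 1 mod 191 and 19 < 190, so ord_191(154) = 19 ≠ 190 and 154 is not a primitive root.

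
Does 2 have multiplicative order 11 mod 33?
Powers of 2 mod 33: 2^1≡2, 2^2≡4, 2^3≡8, 2^4≡16, 2^5≡32, 2^6≡31, 2^7≡29, 2^8≡25, 2^9≡17, 2^10≡1. Already 2^10≡1, so the order is 10 < 11. No, the actual order is 10.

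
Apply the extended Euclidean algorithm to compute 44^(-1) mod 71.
Extended GCD: 44(21) + 71(-13) = 1. So 44^(-1) ≡ 21 (mod 71). Verify: 44 × 21 = 924 ≡ 1 (mod 71)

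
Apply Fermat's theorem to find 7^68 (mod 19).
By Fermat: 7^{18} ≡ 1 (mod 19). 68 = 3×18 + 14. So 7^{68} ≡ 7^{14} ≡ 11 (mod 19)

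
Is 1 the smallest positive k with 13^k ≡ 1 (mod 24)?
Powers of 13 mod 24: 13^1≡13, 13^2≡1. 13^1≡13≢1, so ord ≠ 1. No, the actual order is 2.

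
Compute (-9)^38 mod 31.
Using Fermat: (-9)^{30} ≡ 1 mod 31. 38 ≡ 8 mod 30. So (-9)^{38} ≡ (-9)^{8} ≡ 28 mod 31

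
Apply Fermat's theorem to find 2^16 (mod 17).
By Fermat's Little Theorem, 2^{16} ≡ 1 (mod 17) since 17 is prime and gcd(2, 17) = 1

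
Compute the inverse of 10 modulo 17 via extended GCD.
Extended GCD: 10(-5) + 17(3) = 1. So 10^(-1) ≡ -5 ≡ 12 mod 17. Verify: 10 × 12 = 120 ≡ 1 mod 17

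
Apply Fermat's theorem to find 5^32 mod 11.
By Fermat: 5^{10} ≡ 1 mod 11. 32 = 3×10 + 2. So 5^{32} ≡ 5^{2} ≡ 3 mod 11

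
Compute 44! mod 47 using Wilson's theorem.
(46)! = (44)! × (45) × (46) ≡ -1 mod 47. So (44)! ≡ -1 × [(46)(45)]^(-1) ≡ 23 mod 47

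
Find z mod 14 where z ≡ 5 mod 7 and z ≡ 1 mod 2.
M = 7 × 2 = 14. M₁ = 2, y₁ ≡ 4 mod 7. M₂ = 7, y₂ ≡ 1 mod 2. z = 5×2×4 + 1×7×1 ≡ 5 mod 14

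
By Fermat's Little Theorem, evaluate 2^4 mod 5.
By Fermat's Little Theorem, 2^{4} ≡ 1 (mod 5) since 5 is prime and gcd(2, 5) = 1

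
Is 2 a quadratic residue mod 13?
By Euler's criterion: 2^{6} ≡ 12 mod 13. Since this equals -1 (≡ 12), 2 is not a QR.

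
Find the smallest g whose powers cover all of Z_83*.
g = 2. For each prime q|82: 2^{41}≡82, 2^{2}≡4, none ≡ 1, so ord_83(2) = 82 and 2 is a primitive root.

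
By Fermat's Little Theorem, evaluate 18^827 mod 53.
By Fermat: 18^{52} ≡ 1 mod 53. 827 ≡ 47 mod 52. So 18^{827} ≡ 18^{47} ≡ 31 mod 53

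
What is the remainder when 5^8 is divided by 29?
By repeated squaring mod 29: 5^{1}≡5, 5^{2}≡25, 5^{4}≡16, 5^{8}≡24. So 5^{8} ≡ 24 mod 29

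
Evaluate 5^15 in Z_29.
By repeated squaring mod 29: 5^{1}≡5, 5^{2}≡25, 5^{4}≡16, 5^{8}≡24. Then 5^{15} = 5^{8+4+2+1} ≡ 24 × 16 × 25 × 5 ≡ 5 mod 29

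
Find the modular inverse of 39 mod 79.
Since 79 is prime, by Fermat 39^(-1) ≡ 39^{77} ≡ 77 mod 79. Verify: 39 × 77 = 3003 ≡ 1 mod 79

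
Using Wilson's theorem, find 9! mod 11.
(10)! = (9)! × (10) ≡ -1 mod 11. So (9)! ≡ -1 × (10)^(-1) ≡ (-1)×(-1) = 1 mod 11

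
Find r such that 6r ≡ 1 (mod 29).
Since 29 is prime, by Fermat 6^(-1) ≡ 6^{27} ≡ 5 (mod 29). Verify: 6 × 5 = 30 ≡ 1 (mod 29)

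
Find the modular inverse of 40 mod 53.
Since 53 is prime, by Fermat 40^(-1) ≡ 40^{51} ≡ 4 mod 53. Verify: 40 × 4 = 160 ≡ 1 mod 53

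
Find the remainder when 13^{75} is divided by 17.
By Fermat: 13^{16} ≡ 1 (mod 17). 75 = 4×16 + 11. So 13^{75} ≡ 13^{11} ≡ 4 (mod 17)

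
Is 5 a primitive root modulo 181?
5^{15} ≡ 1 mod 181 and 15 < 180, so ord_181(5) = 15 ≠ 180 and 5 is not a primitive root.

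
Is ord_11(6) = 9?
Powers of 6 mod 11: 6^1≡6, 6^2≡3, 6^3≡7, 6^4≡9, 6^5≡10, 6^6≡5, 6^7≡8, 6^8≡4, 6^9≡2, 6^10≡1. 6^9≡2≢1, so ord ≠ 9. No, the actual order is 10.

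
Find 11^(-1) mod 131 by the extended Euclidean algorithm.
Extended GCD: 11(12) + 131(-1) = 1. So 11^(-1) ≡ 12 mod 131. Verify: 11 × 12 = 132 ≡ 1 mod 131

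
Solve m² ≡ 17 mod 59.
The square roots of 17 mod 59 are 28 and 31. Verify: 28² = 784 ≡ 17 mod 59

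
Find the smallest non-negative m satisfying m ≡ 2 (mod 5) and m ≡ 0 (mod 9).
M = 5 × 9 = 45. M₁ = 9, y₁ ≡ 4 (mod 5). M₂ = 5, y₂ ≡ 2 (mod 9). m = 2×9×4 + 0×5×2 ≡ 27 (mod 45)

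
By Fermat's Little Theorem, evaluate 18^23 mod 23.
By Fermat: 18^{22} ≡ 1 mod 23. So 18^{23} = 18^{22} · 18^{1} ≡ 18^{1} ≡ 18 mod 23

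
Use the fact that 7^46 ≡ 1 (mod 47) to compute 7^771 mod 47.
By Fermat: 7^{46} ≡ 1 (mod 47). 771 ≡ 35 (mod 46). So 7^{771} ≡ 7^{35} ≡ 17 (mod 47)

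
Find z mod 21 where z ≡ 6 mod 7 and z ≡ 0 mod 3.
M = 7 × 3 = 21. M₁ = 3, y₁ ≡ 5 mod 7. M₂ = 7, y₂ ≡ 1 mod 3. z = 6×3×5 + 0×7×1 ≡ 6 mod 21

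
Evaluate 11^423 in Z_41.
Using Fermat: 11^{40} ≡ 1 (mod 41). 423 ≡ 23 (mod 40). So 11^{423} ≡ 11^{23} ≡ 22 (mod 41)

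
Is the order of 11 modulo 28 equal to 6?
Powers of 11 mod 28: 11^1≡11, 11^2≡9, 11^3≡15, 11^4≡25, 11^5≡23, 11^6≡1. First k with 11^k≡1 is k=6. Yes, ord_28(11) = 6.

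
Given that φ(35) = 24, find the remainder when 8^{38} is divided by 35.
By Euler: 8^{24} ≡ 1 mod 35 since gcd(8, 35) = 1. 38 = 1×24 + 14. So 8^{38} ≡ 8^{14} ≡ 29 mod 35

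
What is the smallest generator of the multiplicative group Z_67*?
g = 2. Powers: [2, 4, 8, 16, 32, 64, ...] generates all 66 non-zero residues.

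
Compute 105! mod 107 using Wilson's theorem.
(106)! = (105)! × (106) ≡ -1 mod 107. So (105)! ≡ -1 × (106)^(-1) ≡ (-1)×(-1) = 1 mod 107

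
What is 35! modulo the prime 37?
(36)! = (35)! × (36) ≡ -1 (mod 37). So (35)! ≡ -1 × (36)^(-1) ≡ (-1)×(-1) = 1 (mod 37)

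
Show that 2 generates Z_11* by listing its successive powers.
2^1, 2^2, ..., 2^{10} mod 11: [2, 4, 8, 5, 10, 9, 7, 3, 6, 1]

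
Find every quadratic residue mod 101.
QRs mod 101: {1, 4, 5, 6, 9, 13, 14, 16, 17, 19, 20, 21, 22, 23, 24, 25, 30, 31, 33, 36, 37, 43, 45, 47, 49, 52, 54, 56, 58, 64, 65, 68, 70, 71, 76, 77, 78, 79, 80, 81, 82, 84, 85, 87, 88, 92, 95, 96, 97, 100}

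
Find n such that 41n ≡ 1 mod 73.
Since 73 is prime, by Fermat 41^(-1) ≡ 41^{71} ≡ 57 mod 73. Verify: 41 × 57 = 2337 ≡ 1 mod 73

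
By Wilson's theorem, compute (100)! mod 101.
By Wilson's theorem, (100)! ≡ -1 ≡ 100 mod 101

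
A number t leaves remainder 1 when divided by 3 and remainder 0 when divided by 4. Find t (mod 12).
M = 3 × 4 = 12. M₁ = 4, y₁ ≡ 1 (mod 3). M₂ = 3, y₂ ≡ 3 (mod 4). t = 1×4×1 + 0×3×3 ≡ 4 (mod 12)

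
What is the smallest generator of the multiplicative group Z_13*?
g = 2. For each prime q|12: 2^{6}≡12, 2^{4}≡3, none ≡ 1, so ord_13(2) = 12 and 2 is a primitive root.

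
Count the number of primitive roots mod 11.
Number of primitive roots mod 11 = φ(p-1) = φ(10) = 4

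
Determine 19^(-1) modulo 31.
Since 31 is prime, by Fermat 19^(-1) ≡ 19^{29} ≡ 18 mod 31. Verify: 19 × 18 = 342 ≡ 1 mod 31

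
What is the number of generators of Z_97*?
Number of primitive roots mod 97 = φ(p-1) = φ(96) = 32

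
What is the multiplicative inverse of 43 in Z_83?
Since 83 is prime, by Fermat 43^(-1) ≡ 43^{81} ≡ 56 mod 83. Verify: 43 × 56 = 2408 ≡ 1 mod 83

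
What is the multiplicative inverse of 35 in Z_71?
Since 71 is prime, by Fermat 35^(-1) ≡ 35^{69} ≡ 69 mod 71. Verify: 35 × 69 = 2415 ≡ 1 mod 71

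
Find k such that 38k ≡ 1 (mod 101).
Since 101 is prime, by Fermat 38^(-1) ≡ 38^{99} ≡ 8 (mod 101). Verify: 38 × 8 = 304 ≡ 1 (mod 101)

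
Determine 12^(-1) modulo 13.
Since 13 is prime, by Fermat 12^(-1) ≡ 12^{11} ≡ 12 mod 13. Verify: 12 × 12 = 144 ≡ 1 mod 13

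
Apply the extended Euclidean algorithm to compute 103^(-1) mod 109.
Extended GCD: 103(18) + 109(-17) = 1. So 103^(-1) ≡ 18 mod 109. Verify: 103 × 18 = 1854 ≡ 1 mod 109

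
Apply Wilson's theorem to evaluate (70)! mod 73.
(72)! = (70)! × (71) × (72) ≡ -1 (mod 73). So (70)! ≡ -1 × [(72)(71)]^(-1) ≡ 36 (mod 73)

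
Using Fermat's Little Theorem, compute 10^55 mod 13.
By Fermat: 10^{12} ≡ 1 (mod 13). 55 = 4×12 + 7. So 10^{55} ≡ 10^{7} ≡ 10 (mod 13)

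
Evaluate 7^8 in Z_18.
By repeated squaring mod 18: 7^{1}≡7, 7^{2}≡13, 7^{4}≡7, 7^{8}≡13. So 7^{8} ≡ 13 mod 18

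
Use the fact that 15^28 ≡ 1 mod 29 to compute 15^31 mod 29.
By Fermat: 15^{28} ≡ 1 mod 29. So 15^{31} = 15^{28} · 15^{3} ≡ 15^{3} ≡ 11 mod 29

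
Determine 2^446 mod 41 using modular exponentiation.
Using Fermat: 2^{40} ≡ 1 (mod 41). 446 ≡ 6 (mod 40). So 2^{446} ≡ 2^{6} ≡ 23 (mod 41)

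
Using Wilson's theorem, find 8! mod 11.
(10)! = (8)! × (9) × (10) ≡ -1 (mod 11). So (8)! ≡ -1 × [(10)(9)]^(-1) ≡ 5 (mod 11)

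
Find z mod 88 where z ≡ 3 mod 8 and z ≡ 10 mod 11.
M = 8 × 11 = 88. M₁ = 11, y₁ ≡ 3 mod 8. M₂ = 8, y₂ ≡ 7 mod 11. z = 3×11×3 + 10×8×7 ≡ 43 mod 88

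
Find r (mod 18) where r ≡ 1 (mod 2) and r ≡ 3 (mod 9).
M = 2 × 9 = 18. M₁ = 9, y₁ ≡ 1 (mod 2). M₂ = 2, y₂ ≡ 5 (mod 9). r = 1×9×1 + 3×2×5 ≡ 3 (mod 18)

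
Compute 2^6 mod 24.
By repeated squaring mod 24: 2^{1}≡2, 2^{2}≡4, 2^{4}≡16. Then 2^{6} = 2^{4+2} ≡ 16 × 4 ≡ 16 mod 24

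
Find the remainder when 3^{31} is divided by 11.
By Fermat: 3^{10} ≡ 1 (mod 11). 31 = 3×10 + 1. So 3^{31} ≡ 3^{1} ≡ 3 (mod 11)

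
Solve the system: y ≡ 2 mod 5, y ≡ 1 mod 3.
M = 5 × 3 = 15. M₁ = 3, y₁ ≡ 2 mod 5. M₂ = 5, y₂ ≡ 2 mod 3. y = 2×3×2 + 1×5×2 ≡ 7 mod 15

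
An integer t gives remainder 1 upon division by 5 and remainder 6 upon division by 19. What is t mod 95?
M = 5 × 19 = 95. M₁ = 19, y₁ ≡ 4 mod 5. M₂ = 5, y₂ ≡ 4 mod 19. t = 1×19×4 + 6×5×4 ≡ 6 mod 95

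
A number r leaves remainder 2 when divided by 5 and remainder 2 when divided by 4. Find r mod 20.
M = 5 × 4 = 20. M₁ = 4, y₁ ≡ 4 mod 5. M₂ = 5, y₂ ≡ 1 mod 4. r = 2×4×4 + 2×5×1 ≡ 2 mod 20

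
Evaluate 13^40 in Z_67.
By repeated squaring (mod 67): 13^{1}≡13, 13^{2}≡35, 13^{4}≡19, 13^{8}≡26, 13^{16}≡6, 13^{32}≡36. Then 13^{40} = 13^{32+8} ≡ 36 × 26 ≡ 65 (mod 67)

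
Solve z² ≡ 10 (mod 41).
The square roots of 10 mod 41 are 16 and 25. Verify: 16² = 256 ≡ 10 (mod 41)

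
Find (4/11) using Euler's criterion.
(4/11) = 4^{5} mod 11 = 1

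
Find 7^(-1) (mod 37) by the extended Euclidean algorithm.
Extended GCD: 7(16) + 37(-3) = 1. So 7^(-1) ≡ 16 (mod 37). Verify: 7 × 16 = 112 ≡ 1 (mod 37)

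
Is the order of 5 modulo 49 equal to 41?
Powers of 5 mod 49: 5^1≡5, 5^2≡25, 5^3≡27, 5^4≡37, 5^5≡38, 5^6≡43, 5^7≡19, 5^8≡46, 5^9≡34, 5^10≡23, 5^11≡17, 5^12≡36, 5^13≡33, 5^14≡18, 5^15≡41, 5^16≡9, 5^17≡45, 5^18≡29, 5^19≡47, 5^20≡39, 5^21≡48, 5^22≡44, 5^23≡24, 5^24≡22, 5^25≡12, 5^26≡11, 5^27≡6, 5^28≡30, 5^29≡3, 5^30≡15, 5^31≡26, 5^32≡32, 5^33≡13, 5^34≡16, 5^35≡31, 5^36≡8, 5^37≡40, 5^38≡4, 5^39≡20, 5^40≡2, 5^41≡10, 5^42≡1. 5^41≡10≢1, so ord ≠ 41. No, the actual order is 42.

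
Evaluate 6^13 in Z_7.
Using Fermat: 6^{6} ≡ 1 mod 7. 13 ≡ 1 mod 6. So 6^{13} ≡ 6^{1} ≡ 6 mod 7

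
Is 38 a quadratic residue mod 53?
By Euler's criterion: 38^{26} ≡ 1 mod 53. Since this equals 1, 38 is a QR.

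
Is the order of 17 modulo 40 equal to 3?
Powers of 17 mod 40: 17^1≡17, 17^2≡9, 17^3≡33, 17^4≡1. 17^3≡33≢1, so ord ≠ 3. No, the actual order is 4.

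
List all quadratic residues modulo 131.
QRs mod 131: {1, 3, 4, 5, 7, 9, 11, 12, 13, 15, 16, 20, 21, 25, 27, 28, 33, 34, 35, 36, 38, 39, 41, 43, 44, 45, 46, 48, 49, 52, 53, 55, 58, 59, 60, 61, 62, 63, 64, 65, 74, 75, 77, 80, 81, 84, 89, 91, 94, 99, 100, 101, 102, 105, 107, 108, 109, 112, 113, 114, 117, 121, 123, 125, 129}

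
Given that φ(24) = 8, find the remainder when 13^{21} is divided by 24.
By Euler: 13^{8} ≡ 1 (mod 24) since gcd(13, 24) = 1. 21 = 2×8 + 5. So 13^{21} ≡ 13^{5} ≡ 13 (mod 24)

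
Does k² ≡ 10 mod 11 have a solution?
By Euler's criterion: 10^{5} ≡ 10 mod 11. Since this equals -1 (≡ 10), 10 is not a QR.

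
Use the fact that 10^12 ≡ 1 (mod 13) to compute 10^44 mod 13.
By Fermat: 10^{12} ≡ 1 (mod 13). 44 = 3×12 + 8. So 10^{44} ≡ 10^{8} ≡ 9 (mod 13)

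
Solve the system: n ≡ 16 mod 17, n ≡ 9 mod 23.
M = 17 × 23 = 391. M₁ = 23, y₁ ≡ 3 mod 17. M₂ = 17, y₂ ≡ 19 mod 23. n = 16×23×3 + 9×17×19 ≡ 101 mod 391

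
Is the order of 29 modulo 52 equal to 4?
Powers of 29 mod 52: 29^1≡29, 29^2≡9, 29^3≡1. Already 29^3≡1, so the order is 3 < 4. No, the actual order is 3.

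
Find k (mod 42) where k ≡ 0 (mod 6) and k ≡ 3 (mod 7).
M = 6 × 7 = 42. M₁ = 7, y₁ ≡ 1 (mod 6). M₂ = 6, y₂ ≡ 6 (mod 7). k = 0×7×1 + 3×6×6 ≡ 24 (mod 42)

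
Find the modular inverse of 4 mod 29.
Since 29 is prime, by Fermat 4^(-1) ≡ 4^{27} ≡ 22 mod 29. Verify: 4 × 22 = 88 ≡ 1 mod 29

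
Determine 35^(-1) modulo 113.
Since 113 is prime, by Fermat 35^(-1) ≡ 35^{111} ≡ 42 (mod 113). Verify: 35 × 42 = 1470 ≡ 1 (mod 113)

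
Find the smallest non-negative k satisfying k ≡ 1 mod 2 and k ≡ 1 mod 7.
M = 2 × 7 = 14. M₁ = 7, y₁ ≡ 1 mod 2. M₂ = 2, y₂ ≡ 4 mod 7. k = 1×7×1 + 1×2×4 ≡ 1 mod 14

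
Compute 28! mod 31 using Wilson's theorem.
(30)! = (28)! × (29) × (30) ≡ -1 mod 31. So (28)! ≡ -1 × [(30)(29)]^(-1) ≡ 15 mod 31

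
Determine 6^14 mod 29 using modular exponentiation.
By repeated squaring (mod 29): 6^{1}≡6, 6^{2}≡7, 6^{4}≡20, 6^{8}≡23. Then 6^{14} = 6^{8+4+2} ≡ 23 × 20 × 7 ≡ 1 (mod 29)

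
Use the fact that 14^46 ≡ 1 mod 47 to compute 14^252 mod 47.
By Fermat: 14^{46} ≡ 1 mod 47. 252 ≡ 22 mod 46. So 14^{252} ≡ 14^{22} ≡ 37 mod 47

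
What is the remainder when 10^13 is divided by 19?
By repeated squaring (mod 19): 10^{1}≡10, 10^{2}≡5, 10^{4}≡6, 10^{8}≡17. Then 10^{13} = 10^{8+4+1} ≡ 17 × 6 × 10 ≡ 13 (mod 19)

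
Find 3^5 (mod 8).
By repeated squaring (mod 8): 3^{1}≡3, 3^{2}≡1, 3^{4}≡1. Then 3^{5} = 3^{4+1} ≡ 1 × 3 ≡ 3 (mod 8)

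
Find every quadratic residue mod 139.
Squares in Z_139*: {1, 4, 5, 6, 7, 9, 11, 13, 16, 20, 24, 25, 28, 29, 30, 31, 34, 35, 36, 37, 38, 41, 42, 44, 45, 46, 47, 49, 51, 52, 54, 55, 57, 63, 64, 65, 66, 67, 69, 71, 77, 78, 79, 80, 81, 83, 86, 89, 91, 96, 99, 100, 106, 107, 112, 113, 116, 117, 118, 120, 121, 122, 124, 125, 127, 129, 131, 136, 137}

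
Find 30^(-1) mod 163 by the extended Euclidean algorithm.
Extended GCD: 30(-38) + 163(7) = 1. So 30^(-1) ≡ -38 ≡ 125 mod 163. Verify: 30 × 125 = 3750 ≡ 1 mod 163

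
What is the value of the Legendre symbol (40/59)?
(40/59) = 40^{29} mod 59 = -1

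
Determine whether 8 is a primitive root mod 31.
8^{5} ≡ 1 (mod 31) and 5 < 30, so ord_31(8) = 5 ≠ 30 and 8 is not a primitive root.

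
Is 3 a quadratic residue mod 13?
By Euler's criterion: 3^{6} ≡ 1 mod 13. Since this equals 1, 3 is a QR.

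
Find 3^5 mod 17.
By repeated squaring mod 17: 3^{1}≡3, 3^{2}≡9, 3^{4}≡13. Then 3^{5} = 3^{4+1} ≡ 13 × 3 ≡ 5 mod 17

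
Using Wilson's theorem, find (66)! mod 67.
By Wilson's theorem, (66)! ≡ -1 ≡ 66 (mod 67)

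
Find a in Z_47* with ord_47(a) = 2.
46 has order 2 mod 47 since 46^{2} ≡ 1 mod 47 and no smaller power works.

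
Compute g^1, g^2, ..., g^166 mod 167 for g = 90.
90^1, 90^2, ..., 90^{166} mod 167: [90, 84, 45, 42, 106, 21, 53, 94, 110, 47, 55, 107, 111, 137, 139, 152, 153, 76, 160, 38, 80, 19, 40, 93, 20, 130, 10, 65, 5, 116, 86, 58, 43, 29, 105, 98, 136, 49, 68, 108, 34, 54, 17, 27, 92, 97, 46, 132, 23, 66, 95, 33, 131, 100, 149, 50, 158, 25, 79, 96, 123, 48, 145, 24, 156, 12, 78, 6, 39, 3, 103, 85, 135, 126, 151, 63, 159, 115, 163, 141, 165, 154, 166, 77, 83, 122, 125, 61, 146, 114, 73, 57, 120, 112, 60, 56, 30, 28, 15, 14, 91, 7, 129, 87, 148, 127, 74, 147, 37, 157, 102, 162, 51, 81, 109, 124, 138, 62, 69, 31, 118, 99, 59, 133, 113, 150, 140, 75, 70, 121, 35, 144, 101, 72, 134, 36, 67, 18, 117, 9, 142, 88, 71, 44, 119, 22, 143, 11, 155, 89, 161, 128, 164, 64, 82, 32, 41, 16, 104, 8, 52, 4, 26, 2, 13, 1]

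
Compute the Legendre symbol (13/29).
(13/29) = 13^{14} mod 29 = 1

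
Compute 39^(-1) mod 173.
Since 173 is prime, by Fermat 39^(-1) ≡ 39^{171} ≡ 71 mod 173. Verify: 39 × 71 = 2769 ≡ 1 mod 173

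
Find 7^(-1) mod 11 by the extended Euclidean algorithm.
Extended GCD: 7(-3) + 11(2) = 1. So 7^(-1) ≡ -3 ≡ 8 mod 11. Verify: 7 × 8 = 56 ≡ 1 mod 11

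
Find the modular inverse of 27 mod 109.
Since 109 is prime, by Fermat 27^(-1) ≡ 27^{107} ≡ 105 mod 109. Verify: 27 × 105 = 2835 ≡ 1 mod 109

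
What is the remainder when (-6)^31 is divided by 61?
By repeated squaring mod 61: (-6)^{1}≡55, (-6)^{2}≡36, (-6)^{4}≡15, (-6)^{8}≡42, (-6)^{16}≡56. Then (-6)^{31} = (-6)^{16+8+4+2+1} ≡ 56 × 42 × 15 × 36 × 55 ≡ 6 mod 61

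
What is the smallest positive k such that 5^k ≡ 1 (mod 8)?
Powers of 5 mod 8: 5^1≡5, 5^2≡1. So the order of 5 is 2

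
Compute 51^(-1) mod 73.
Since 73 is prime, by Fermat 51^(-1) ≡ 51^{71} ≡ 63 mod 73. Verify: 51 × 63 = 3213 ≡ 1 mod 73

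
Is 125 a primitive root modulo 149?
125^{37} ≡ 1 mod 149 and 37 < 148, so ord_149(125) = 37 ≠ 148 and 125 is not a primitive root.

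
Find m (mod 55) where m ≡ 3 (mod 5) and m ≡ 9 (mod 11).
M = 5 × 11 = 55. M₁ = 11, y₁ ≡ 1 (mod 5). M₂ = 5, y₂ ≡ 9 (mod 11). m = 3×11×1 + 9×5×9 ≡ 53 (mod 55)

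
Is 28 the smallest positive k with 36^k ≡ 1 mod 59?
Powers of 36 mod 59: 36^1≡36, 36^2≡57, 36^3≡46, 36^4≡4, 36^5≡26, 36^6≡51, 36^7≡7, 36^8≡16, 36^9≡45, 36^10≡27, 36^11≡28, 36^12≡5, 36^13≡3, 36^14≡49, 36^15≡53, 36^16≡20, 36^17≡12, 36^18≡19, 36^19≡35, 36^20≡21, 36^21≡48, 36^22≡17, 36^23≡22, 36^24≡25, 36^25≡15, 36^26≡9, 36^27≡29, 36^28≡41, 36^29≡1. 36^28≡41≢1, so ord ≠ 28. No, the actual order is 29.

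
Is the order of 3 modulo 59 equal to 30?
Powers of 3 mod 59: 3^1≡3, 3^2≡9, 3^3≡27, 3^4≡22, 3^5≡7, 3^6≡21, 3^7≡4, 3^8≡12, 3^9≡36, 3^10≡49, 3^11≡29, 3^12≡28, 3^13≡25, 3^14≡16, 3^15≡48, 3^16≡26, 3^17≡19, 3^18≡57, 3^19≡53, 3^20≡41, 3^21≡5, 3^22≡15, 3^23≡45, 3^24≡17, 3^25≡51, 3^26≡35, 3^27≡46, 3^28≡20, 3^29≡1. Already 3^29≡1, so the order is 29 < 30. No, the actual order is 29.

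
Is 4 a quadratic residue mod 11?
By Euler's criterion: 4^{5} ≡ 1 (mod 11). Since this equals 1, 4 is a QR.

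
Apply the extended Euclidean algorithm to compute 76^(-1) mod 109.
Extended GCD: 76(33) + 109(-23) = 1. So 76^(-1) ≡ 33 (mod 109). Verify: 76 × 33 = 2508 ≡ 1 (mod 109)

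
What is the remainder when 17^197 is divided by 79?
Using Fermat: 17^{78} ≡ 1 (mod 79). 197 ≡ 41 (mod 78). So 17^{197} ≡ 17^{41} ≡ 27 (mod 79)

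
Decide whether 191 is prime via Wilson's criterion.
(190)! mod 191 = 190. Since 190 ≡ -1 (mod 191), 191 is prime.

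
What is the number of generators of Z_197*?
A prime p has φ(p-1) primitive roots; here φ(196) = 84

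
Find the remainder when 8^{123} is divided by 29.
By Fermat: 8^{28} ≡ 1 (mod 29). 123 = 4×28 + 11. So 8^{123} ≡ 8^{11} ≡ 3 (mod 29)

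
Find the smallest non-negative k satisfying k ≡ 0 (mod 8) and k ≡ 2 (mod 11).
M = 8 × 11 = 88. M₁ = 11, y₁ ≡ 3 (mod 8). M₂ = 8, y₂ ≡ 7 (mod 11). k = 0×11×3 + 2×8×7 ≡ 24 (mod 88)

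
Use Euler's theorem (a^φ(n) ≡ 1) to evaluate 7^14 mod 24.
By Euler: 7^{8} ≡ 1 (mod 24) since gcd(7, 24) = 1. 14 = 1×8 + 6. So 7^{14} ≡ 7^{6} ≡ 1 (mod 24)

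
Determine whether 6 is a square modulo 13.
By Euler's criterion: 6^{6} ≡ 12 (mod 13). Since this equals -1 (≡ 12), 6 is not a QR.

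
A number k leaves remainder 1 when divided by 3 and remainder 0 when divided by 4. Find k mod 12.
M = 3 × 4 = 12. M₁ = 4, y₁ ≡ 1 mod 3. M₂ = 3, y₂ ≡ 3 mod 4. k = 1×4×1 + 0×3×3 ≡ 4 mod 12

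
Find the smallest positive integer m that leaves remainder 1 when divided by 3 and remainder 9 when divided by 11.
M = 3 × 11 = 33. M₁ = 11, y₁ ≡ 2 mod 3. M₂ = 3, y₂ ≡ 4 mod 11. m = 1×11×2 + 9×3×4 ≡ 31 mod 33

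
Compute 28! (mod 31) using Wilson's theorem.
(30)! = (28)! × (29) × (30) ≡ -1 (mod 31). So (28)! ≡ -1 × [(30)(29)]^(-1) ≡ 15 (mod 31)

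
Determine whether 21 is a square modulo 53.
By Euler's criterion: 21^{26} ≡ 52 mod 53. Since this equals -1 (≡ 52), 21 is not a QR.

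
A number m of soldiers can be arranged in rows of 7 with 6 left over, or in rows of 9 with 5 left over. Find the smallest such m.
M = 7 × 9 = 63. M₁ = 9, y₁ ≡ 4 mod 7. M₂ = 7, y₂ ≡ 4 mod 9. m = 6×9×4 + 5×7×4 ≡ 41 mod 63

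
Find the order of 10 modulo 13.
Powers of 10 mod 13: 10^1≡10, 10^2≡9, 10^3≡12, 10^4≡3, 10^5≡4, 10^6≡1. Order = 6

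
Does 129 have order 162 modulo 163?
ord_163(129) divides 162. For each prime q|162: 129^{81}≡162, 129^{54}≡104, none ≡ 1. So 129 has order 162 and is a primitive root mod 163.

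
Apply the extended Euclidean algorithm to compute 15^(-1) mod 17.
Extended GCD: 15(8) + 17(-7) = 1. So 15^(-1) ≡ 8 (mod 17). Verify: 15 × 8 = 120 ≡ 1 (mod 17)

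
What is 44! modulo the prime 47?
(46)! = (44)! × (45) × (46) ≡ -1 (mod 47). So (44)! ≡ -1 × [(46)(45)]^(-1) ≡ 23 (mod 47)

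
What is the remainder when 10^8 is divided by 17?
By repeated squaring mod 17: 10^{1}≡10, 10^{2}≡15, 10^{4}≡4, 10^{8}≡16. So 10^{8} ≡ 16 mod 17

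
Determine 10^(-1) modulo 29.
Since 29 is prime, by Fermat 10^(-1) ≡ 10^{27} ≡ 3 (mod 29). Verify: 10 × 3 = 30 ≡ 1 (mod 29)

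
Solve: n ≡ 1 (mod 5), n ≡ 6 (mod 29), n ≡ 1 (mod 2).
M = 5 × 29 × 2 = 290. M₁ = 58, y₁ ≡ 2 (mod 5). M₂ = 10, y₂ ≡ 3 (mod 29). M₃ = 145, y₃ ≡ 1 (mod 2). n = 1×58×2 + 6×10×3 + 1×145×1 ≡ 151 (mod 290)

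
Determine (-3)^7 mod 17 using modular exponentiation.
By repeated squaring mod 17: (-3)^{1}≡14, (-3)^{2}≡9, (-3)^{4}≡13. Then (-3)^{7} = (-3)^{4+2+1} ≡ 13 × 9 × 14 ≡ 6 mod 17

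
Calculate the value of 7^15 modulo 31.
By repeated squaring (mod 31): 7^{1}≡7, 7^{2}≡18, 7^{4}≡14, 7^{8}≡10. Then 7^{15} = 7^{8+4+2+1} ≡ 10 × 14 × 18 × 7 ≡ 1 (mod 31)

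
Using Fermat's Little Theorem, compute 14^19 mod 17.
By Fermat: 14^{16} ≡ 1 (mod 17). So 14^{19} = 14^{16} · 14^{3} ≡ 14^{3} ≡ 7 (mod 17)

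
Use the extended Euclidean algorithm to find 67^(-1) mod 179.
Extended GCD: 67(-8) + 179(3) = 1. So 67^(-1) ≡ -8 ≡ 171 (mod 179). Verify: 67 × 171 = 11457 ≡ 1 (mod 179)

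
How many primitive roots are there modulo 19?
Number of primitive roots mod 19 = φ(p-1) = φ(18) = 6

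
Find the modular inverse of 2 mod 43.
Since 43 is prime, by Fermat 2^(-1) ≡ 2^{41} ≡ 22 (mod 43). Verify: 2 × 22 = 44 ≡ 1 (mod 43)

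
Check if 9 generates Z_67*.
9^{11} ≡ 1 mod 67 and 11 < 66, so ord_67(9) = 11 ≠ 66 and 9 is not a primitive root.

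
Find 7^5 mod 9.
By repeated squaring mod 9: 7^{1}≡7, 7^{2}≡4, 7^{4}≡7. Then 7^{5} = 7^{4+1} ≡ 7 × 7 ≡ 4 mod 9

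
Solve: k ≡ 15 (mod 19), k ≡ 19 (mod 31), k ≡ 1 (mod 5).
M = 19 × 31 × 5 = 2945. M₁ = 155, y₁ ≡ 13 (mod 19). M₂ = 95, y₂ ≡ 16 (mod 31). M₃ = 589, y₃ ≡ 4 (mod 5). k = 15×155×13 + 19×95×16 + 1×589×4 ≡ 2561 (mod 2945)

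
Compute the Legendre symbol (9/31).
(9/31) = 9^{15} mod 31 = 1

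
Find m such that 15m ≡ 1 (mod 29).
Since 29 is prime, by Fermat 15^(-1) ≡ 15^{27} ≡ 2 (mod 29). Verify: 15 × 2 = 30 ≡ 1 (mod 29)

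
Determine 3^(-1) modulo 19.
Since 19 is prime, by Fermat 3^(-1) ≡ 3^{17} ≡ 13 mod 19. Verify: 3 × 13 = 39 ≡ 1 mod 19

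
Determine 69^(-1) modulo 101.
Since 101 is prime, by Fermat 69^(-1) ≡ 69^{99} ≡ 41 mod 101. Verify: 69 × 41 = 2829 ≡ 1 mod 101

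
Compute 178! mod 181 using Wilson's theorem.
(180)! = (178)! × (179) × (180) ≡ -1 mod 181. So (178)! ≡ -1 × [(180)(179)]^(-1) ≡ 90 mod 181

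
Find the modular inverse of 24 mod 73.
Since 73 is prime, by Fermat 24^(-1) ≡ 24^{71} ≡ 70 mod 73. Verify: 24 × 70 = 1680 ≡ 1 mod 73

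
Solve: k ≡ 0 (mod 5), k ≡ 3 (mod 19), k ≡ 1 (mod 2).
M = 5 × 19 × 2 = 190. M₁ = 38, y₁ ≡ 2 (mod 5). M₂ = 10, y₂ ≡ 2 (mod 19). M₃ = 95, y₃ ≡ 1 (mod 2). k = 0×38×2 + 3×10×2 + 1×95×1 ≡ 155 (mod 190)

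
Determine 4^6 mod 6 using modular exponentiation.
By repeated squaring (mod 6): 4^{1}≡4, 4^{2}≡4, 4^{4}≡4. Then 4^{6} = 4^{4+2} ≡ 4 × 4 ≡ 4 (mod 6)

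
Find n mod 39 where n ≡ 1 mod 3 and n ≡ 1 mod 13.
M = 3 × 13 = 39. M₁ = 13, y₁ ≡ 1 mod 3. M₂ = 3, y₂ ≡ 9 mod 13. n = 1×13×1 + 1×3×9 ≡ 1 mod 39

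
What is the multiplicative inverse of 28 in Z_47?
Since 47 is prime, by Fermat 28^(-1) ≡ 28^{45} ≡ 42 mod 47. Verify: 28 × 42 = 1176 ≡ 1 mod 47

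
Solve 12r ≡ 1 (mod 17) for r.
Since 17 is prime, by Fermat 12^(-1) ≡ 12^{15} ≡ 10 (mod 17). Verify: 12 × 10 = 120 ≡ 1 (mod 17)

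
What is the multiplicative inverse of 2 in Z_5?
Since 5 is prime, by Fermat 2^(-1) ≡ 2^{3} ≡ 3 (mod 5). Verify: 2 × 3 = 6 ≡ 1 (mod 5)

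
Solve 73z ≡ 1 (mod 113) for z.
Since 113 is prime, by Fermat 73^(-1) ≡ 73^{111} ≡ 48 (mod 113). Verify: 73 × 48 = 3504 ≡ 1 (mod 113)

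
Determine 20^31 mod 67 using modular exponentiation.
By repeated squaring mod 67: 20^{1}≡20, 20^{2}≡65, 20^{4}≡4, 20^{8}≡16, 20^{16}≡55. Then 20^{31} = 20^{16+8+4+2+1} ≡ 55 × 16 × 4 × 65 × 20 ≡ 34 mod 67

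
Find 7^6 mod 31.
By repeated squaring mod 31: 7^{1}≡7, 7^{2}≡18, 7^{4}≡14. Then 7^{6} = 7^{4+2} ≡ 14 × 18 ≡ 4 mod 31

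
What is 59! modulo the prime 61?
(60)! = (59)! × (60) ≡ -1 (mod 61). So (59)! ≡ -1 × (60)^(-1) ≡ (-1)×(-1) = 1 (mod 61)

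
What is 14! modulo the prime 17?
(16)! = (14)! × (15) × (16) ≡ -1 mod 17. So (14)! ≡ -1 × [(16)(15)]^(-1) ≡ 8 mod 17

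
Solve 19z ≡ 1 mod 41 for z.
Since 41 is prime, by Fermat 19^(-1) ≡ 19^{39} ≡ 13 mod 41. Verify: 19 × 13 = 247 ≡ 1 mod 41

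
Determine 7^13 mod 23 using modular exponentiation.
By repeated squaring (mod 23): 7^{1}≡7, 7^{2}≡3, 7^{4}≡9, 7^{8}≡12. Then 7^{13} = 7^{8+4+1} ≡ 12 × 9 × 7 ≡ 20 (mod 23)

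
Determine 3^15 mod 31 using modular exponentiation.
By repeated squaring mod 31: 3^{1}≡3, 3^{2}≡9, 3^{4}≡19, 3^{8}≡20. Then 3^{15} = 3^{8+4+2+1} ≡ 20 × 19 × 9 × 3 ≡ 30 mod 31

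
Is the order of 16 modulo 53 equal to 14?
Powers of 16 mod 53: 16^1≡16, 16^2≡44, 16^3≡15, 16^4≡28, 16^5≡24, 16^6≡13, 16^7≡49, 16^8≡42, 16^9≡36, 16^10≡46, 16^11≡47, 16^12≡10, 16^13≡1. Already 16^13≡1, so the order is 13 < 14. No, the actual order is 13.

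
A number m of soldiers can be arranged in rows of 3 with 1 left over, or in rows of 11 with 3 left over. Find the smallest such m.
M = 3 × 11 = 33. M₁ = 11, y₁ ≡ 2 mod 3. M₂ = 3, y₂ ≡ 4 mod 11. m = 1×11×2 + 3×3×4 ≡ 25 mod 33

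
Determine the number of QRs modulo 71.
The squaring map on Z_71* is 2-to-1, so there are (70)/2 = 35 QRs.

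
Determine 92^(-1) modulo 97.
Since 97 is prime, by Fermat 92^(-1) ≡ 92^{95} ≡ 58 (mod 97). Verify: 92 × 58 = 5336 ≡ 1 (mod 97)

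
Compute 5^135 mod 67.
Using Fermat: 5^{66} ≡ 1 mod 67. 135 ≡ 3 mod 66. So 5^{135} ≡ 5^{3} ≡ 58 mod 67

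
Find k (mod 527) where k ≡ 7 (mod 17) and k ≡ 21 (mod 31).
M = 17 × 31 = 527. M₁ = 31, y₁ ≡ 11 (mod 17). M₂ = 17, y₂ ≡ 11 (mod 31). k = 7×31×11 + 21×17×11 ≡ 517 (mod 527)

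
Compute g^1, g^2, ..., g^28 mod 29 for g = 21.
21^1, 21^2, ..., 21^{28} mod 29: [21, 6, 10, 7, 2, 13, 12, 20, 14, 4, 26, 24, 11, 28, 8, 23, 19, 22, 27, 16, 17, 9, 15, 25, 3, 5, 18, 1]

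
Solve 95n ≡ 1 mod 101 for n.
Since 101 is prime, by Fermat 95^(-1) ≡ 95^{99} ≡ 84 mod 101. Verify: 95 × 84 = 7980 ≡ 1 mod 101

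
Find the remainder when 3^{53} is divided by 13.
By Fermat: 3^{12} ≡ 1 (mod 13). 53 = 4×12 + 5. So 3^{53} ≡ 3^{5} ≡ 9 (mod 13)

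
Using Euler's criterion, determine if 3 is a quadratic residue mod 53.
By Euler's criterion: 3^{26} ≡ 52 (mod 53). Since this equals -1 (≡ 52), 3 is not a QR.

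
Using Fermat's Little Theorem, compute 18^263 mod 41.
By Fermat: 18^{40} ≡ 1 mod 41. 263 ≡ 23 mod 40. So 18^{263} ≡ 18^{23} ≡ 10 mod 41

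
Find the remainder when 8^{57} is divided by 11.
By Fermat: 8^{10} ≡ 1 (mod 11). 57 = 5×10 + 7. So 8^{57} ≡ 8^{7} ≡ 2 (mod 11)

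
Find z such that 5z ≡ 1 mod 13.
Since 13 is prime, by Fermat 5^(-1) ≡ 5^{11} ≡ 8 mod 13. Verify: 5 × 8 = 40 ≡ 1 mod 13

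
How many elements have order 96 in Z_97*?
Number of primitive roots mod 97 = φ(p-1) = φ(96) = 32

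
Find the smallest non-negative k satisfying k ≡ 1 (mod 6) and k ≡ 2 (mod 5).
M = 6 × 5 = 30. M₁ = 5, y₁ ≡ 5 (mod 6). M₂ = 6, y₂ ≡ 1 (mod 5). k = 1×5×5 + 2×6×1 ≡ 7 (mod 30)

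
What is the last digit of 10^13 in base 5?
By repeated squaring (mod 5): 10^{1}≡0, 10^{2}≡0, 10^{4}≡0, 10^{8}≡0. Then 10^{13} = 10^{8+4+1} ≡ 0 × 0 × 0 ≡ 0 (mod 5)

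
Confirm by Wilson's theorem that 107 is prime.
(106)! mod 107 = 106. Since this equals -1 mod 107, Wilson confirms 107 is prime.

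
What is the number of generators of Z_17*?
A prime p has φ(p-1) primitive roots; here φ(16) = 8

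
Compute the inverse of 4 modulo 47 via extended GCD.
Extended GCD: 4(12) + 47(-1) = 1. So 4^(-1) ≡ 12 mod 47. Verify: 4 × 12 = 48 ≡ 1 mod 47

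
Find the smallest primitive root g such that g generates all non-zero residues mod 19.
g = 2. For each prime q|18: 2^{9}≡18, 2^{6}≡7, none ≡ 1, so ord_19(2) = 18 and 2 is a primitive root.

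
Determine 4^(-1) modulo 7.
Since 7 is prime, by Fermat 4^(-1) ≡ 4^{5} ≡ 2 (mod 7). Verify: 4 × 2 = 8 ≡ 1 (mod 7)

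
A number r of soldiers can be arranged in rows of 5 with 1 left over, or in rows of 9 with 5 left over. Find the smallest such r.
M = 5 × 9 = 45. M₁ = 9, y₁ ≡ 4 (mod 5). M₂ = 5, y₂ ≡ 2 (mod 9). r = 1×9×4 + 5×5×2 ≡ 41 (mod 45)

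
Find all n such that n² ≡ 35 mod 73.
The square roots of 35 mod 73 are 53 and 20. Verify: 53² = 2809 ≡ 35 mod 73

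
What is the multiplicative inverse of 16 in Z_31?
Since 31 is prime, by Fermat 16^(-1) ≡ 16^{29} ≡ 2 mod 31. Verify: 16 × 2 = 32 ≡ 1 mod 31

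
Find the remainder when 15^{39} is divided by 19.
By Fermat: 15^{18} ≡ 1 mod 19. 39 = 2×18 + 3. So 15^{39} ≡ 15^{3} ≡ 12 mod 19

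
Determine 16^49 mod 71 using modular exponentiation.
By repeated squaring mod 71: 16^{1}≡16, 16^{2}≡43, 16^{4}≡3, 16^{8}≡9, 16^{16}≡10, 16^{32}≡29. Then 16^{49} = 16^{32+16+1} ≡ 29 × 10 × 16 ≡ 25 mod 71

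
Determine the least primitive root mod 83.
g = 2. For each prime q|82: 2^{41}≡82, 2^{2}≡4, none ≡ 1, so ord_83(2) = 82 and 2 is a primitive root.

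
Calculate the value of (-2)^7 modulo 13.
By repeated squaring (mod 13): (-2)^{1}≡11, (-2)^{2}≡4, (-2)^{4}≡3. Then (-2)^{7} = (-2)^{4+2+1} ≡ 3 × 4 × 11 ≡ 2 (mod 13)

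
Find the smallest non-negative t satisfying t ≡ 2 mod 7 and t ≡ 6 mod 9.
M = 7 × 9 = 63. M₁ = 9, y₁ ≡ 4 mod 7. M₂ = 7, y₂ ≡ 4 mod 9. t = 2×9×4 + 6×7×4 ≡ 51 mod 63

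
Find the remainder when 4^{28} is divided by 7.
By Fermat: 4^{6} ≡ 1 (mod 7). 28 = 4×6 + 4. So 4^{28} ≡ 4^{4} ≡ 4 (mod 7)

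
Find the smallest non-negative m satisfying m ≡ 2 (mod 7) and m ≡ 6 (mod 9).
M = 7 × 9 = 63. M₁ = 9, y₁ ≡ 4 (mod 7). M₂ = 7, y₂ ≡ 4 (mod 9). m = 2×9×4 + 6×7×4 ≡ 51 (mod 63)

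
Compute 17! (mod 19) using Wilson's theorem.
(18)! = (17)! × (18) ≡ -1 (mod 19). So (17)! ≡ -1 × (18)^(-1) ≡ (-1)×(-1) = 1 (mod 19)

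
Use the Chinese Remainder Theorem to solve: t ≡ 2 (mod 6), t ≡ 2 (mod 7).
M = 6 × 7 = 42. M₁ = 7, y₁ ≡ 1 (mod 6). M₂ = 6, y₂ ≡ 6 (mod 7). t = 2×7×1 + 2×6×6 ≡ 2 (mod 42)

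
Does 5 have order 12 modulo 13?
5^{4} ≡ 1 mod 13 and 4 < 12, so ord_13(5) = 4 ≠ 12 and 5 is not a primitive root.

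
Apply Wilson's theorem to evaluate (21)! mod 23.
(22)! = (21)! × (22) ≡ -1 (mod 23). So (21)! ≡ -1 × (22)^(-1) ≡ (-1)×(-1) = 1 (mod 23)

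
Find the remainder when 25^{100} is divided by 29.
By Fermat: 25^{28} ≡ 1 (mod 29). 100 = 3×28 + 16. So 25^{100} ≡ 25^{16} ≡ 16 (mod 29)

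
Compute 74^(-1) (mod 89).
Since 89 is prime, by Fermat 74^(-1) ≡ 74^{87} ≡ 83 (mod 89). Verify: 74 × 83 = 6142 ≡ 1 (mod 89)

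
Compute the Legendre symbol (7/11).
(7/11) = 7^{5} mod 11 = -1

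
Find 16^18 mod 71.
By repeated squaring mod 71: 16^{1}≡16, 16^{2}≡43, 16^{4}≡3, 16^{8}≡9, 16^{16}≡10. Then 16^{18} = 16^{16+2} ≡ 10 × 43 ≡ 4 mod 71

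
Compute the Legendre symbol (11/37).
(11/37) = 11^{18} mod 37 = 1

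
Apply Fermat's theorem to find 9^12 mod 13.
By Fermat's Little Theorem, 9^{12} ≡ 1 mod 13 since 13 is prime and gcd(9, 13) = 1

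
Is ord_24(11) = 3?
Powers of 11 mod 24: 11^1≡11, 11^2≡1. Already 11^2≡1, so the order is 2 < 3. No, the actual order is 2.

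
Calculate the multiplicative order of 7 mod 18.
Powers of 7 mod 18: 7^1≡7, 7^2≡13, 7^3≡1. Order = 3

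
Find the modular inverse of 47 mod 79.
Since 79 is prime, by Fermat 47^(-1) ≡ 47^{77} ≡ 37 mod 79. Verify: 47 × 37 = 1739 ≡ 1 mod 79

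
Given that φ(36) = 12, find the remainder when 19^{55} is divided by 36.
By Euler: 19^{12} ≡ 1 mod 36 since gcd(19, 36) = 1. 55 = 4×12 + 7. So 19^{55} ≡ 19^{7} ≡ 19 mod 36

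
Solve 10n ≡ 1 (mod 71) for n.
Since 71 is prime, by Fermat 10^(-1) ≡ 10^{69} ≡ 64 (mod 71). Verify: 10 × 64 = 640 ≡ 1 (mod 71)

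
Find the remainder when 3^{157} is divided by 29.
By Fermat: 3^{28} ≡ 1 (mod 29). 157 = 5×28 + 17. So 3^{157} ≡ 3^{17} ≡ 2 (mod 29)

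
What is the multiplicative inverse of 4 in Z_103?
Since 103 is prime, by Fermat 4^(-1) ≡ 4^{101} ≡ 26 mod 103. Verify: 4 × 26 = 104 ≡ 1 mod 103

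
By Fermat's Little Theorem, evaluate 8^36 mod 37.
By Fermat's Little Theorem, 8^{36} ≡ 1 mod 37 since 37 is prime and gcd(8, 37) = 1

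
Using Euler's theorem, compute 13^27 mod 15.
By Euler: 13^{8} ≡ 1 mod 15 since gcd(13, 15) = 1. 27 = 3×8 + 3. So 13^{27} ≡ 13^{3} ≡ 7 mod 15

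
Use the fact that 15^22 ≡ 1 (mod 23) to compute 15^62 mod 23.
By Fermat: 15^{22} ≡ 1 (mod 23). 62 = 2×22 + 18. So 15^{62} ≡ 15^{18} ≡ 12 (mod 23)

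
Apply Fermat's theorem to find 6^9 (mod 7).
By Fermat: 6^{6} ≡ 1 (mod 7). So 6^{9} = 6^{6} · 6^{3} ≡ 6^{3} ≡ 6 (mod 7)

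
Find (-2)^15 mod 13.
Using Fermat: (-2)^{12} ≡ 1 mod 13. 15 ≡ 3 mod 12. So (-2)^{15} ≡ (-2)^{3} ≡ 5 mod 13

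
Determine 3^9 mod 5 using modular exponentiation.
Using Fermat: 3^{4} ≡ 1 mod 5. 9 ≡ 1 mod 4. So 3^{9} ≡ 3^{1} ≡ 3 mod 5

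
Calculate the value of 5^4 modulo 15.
5^{4} = 625 ≡ 10 mod 15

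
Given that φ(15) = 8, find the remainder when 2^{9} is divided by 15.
By Euler: 2^{8} ≡ 1 (mod 15) since gcd(2, 15) = 1. 9 = 1×8 + 1. So 2^{9} ≡ 2^{1} ≡ 2 (mod 15)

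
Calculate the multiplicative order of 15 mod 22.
Powers of 15 mod 22: 15^1≡15, 15^2≡5, 15^3≡9, 15^4≡3, 15^5≡1. ord_22(15) = 5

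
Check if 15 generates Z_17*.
15^{8} ≡ 1 mod 17 and 8 < 16, so ord_17(15) = 8 ≠ 16 and 15 is not a primitive root.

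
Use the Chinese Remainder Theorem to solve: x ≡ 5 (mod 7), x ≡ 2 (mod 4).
M = 7 × 4 = 28. M₁ = 4, y₁ ≡ 2 (mod 7). M₂ = 7, y₂ ≡ 3 (mod 4). x = 5×4×2 + 2×7×3 ≡ 26 (mod 28)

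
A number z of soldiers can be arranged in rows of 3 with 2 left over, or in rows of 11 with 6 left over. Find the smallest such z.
M = 3 × 11 = 33. M₁ = 11, y₁ ≡ 2 (mod 3). M₂ = 3, y₂ ≡ 4 (mod 11). z = 2×11×2 + 6×3×4 ≡ 17 (mod 33)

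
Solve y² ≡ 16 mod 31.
The square roots of 16 mod 31 are 4 and 27. Verify: 4² = 16 ≡ 16 mod 31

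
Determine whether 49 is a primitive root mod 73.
49^{12} ≡ 1 mod 73 and 12 < 72, so ord_73(49) = 12 ≠ 72 and 49 is not a primitive root.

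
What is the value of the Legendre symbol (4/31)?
(4/31) = 4^{15} mod 31 = 1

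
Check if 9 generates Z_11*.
9^{5} ≡ 1 (mod 11) and 5 < 10, so ord_11(9) = 5 ≠ 10 and 9 is not a primitive root.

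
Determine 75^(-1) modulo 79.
Since 79 is prime, by Fermat 75^(-1) ≡ 75^{77} ≡ 59 (mod 79). Verify: 75 × 59 = 4425 ≡ 1 (mod 79)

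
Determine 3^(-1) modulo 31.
Since 31 is prime, by Fermat 3^(-1) ≡ 3^{29} ≡ 21 mod 31. Verify: 3 × 21 = 63 ≡ 1 mod 31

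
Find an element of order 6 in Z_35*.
24 has order 6 mod 35 since 24^{6} ≡ 1 mod 35 and no smaller power works.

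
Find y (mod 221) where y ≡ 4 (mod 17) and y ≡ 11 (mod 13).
M = 17 × 13 = 221. M₁ = 13, y₁ ≡ 4 (mod 17). M₂ = 17, y₂ ≡ 10 (mod 13). y = 4×13×4 + 11×17×10 ≡ 89 (mod 221)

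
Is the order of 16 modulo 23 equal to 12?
Powers of 16 mod 23: 16^1≡16, 16^2≡3, 16^3≡2, 16^4≡9, 16^5≡6, 16^6≡4, 16^7≡18, 16^8≡12, 16^9≡8, 16^10≡13, 16^11≡1. Already 16^11≡1, so the order is 11 < 12. No, the actual order is 11.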